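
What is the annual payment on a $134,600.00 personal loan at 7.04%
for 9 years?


Formula: PMT = PV * r / (1 - (1+r)^(-n))
Denominator: 1 - (1 + 0.0704)^(-9) = 0.457893
Numerator: $134,600.00 * 0.0704 = 9475.84
PMT = 9475.84 / 0.457893 = $20,694.45

$20,694.45


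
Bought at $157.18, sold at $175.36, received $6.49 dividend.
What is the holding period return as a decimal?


Formula: HPR = (P1 - P0 + D) / P0
Gain: $175.36 - $157.18 + $6.49 = $24.67
HPR = $24.67 / $157.18 = 0.157

0.157


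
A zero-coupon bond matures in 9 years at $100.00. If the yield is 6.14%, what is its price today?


Formula: Price = FV / (1 + r)^n
Substituting: Price = $100.00 / (1 + 0.0614)^9
Discount factor: (1.0614)^9 = 1.709668
Price = $100.00 / 1.709668 = $58.49

$58.49


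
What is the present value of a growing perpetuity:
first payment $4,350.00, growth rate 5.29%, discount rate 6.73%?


Formula: PV = C / (r - g)
Spread: r - g = 0.0673 - 0.0529 = 0.0144
Substituting: PV = $4,350.00 / 0.0144
PV = $302,083.33

$302,083.33


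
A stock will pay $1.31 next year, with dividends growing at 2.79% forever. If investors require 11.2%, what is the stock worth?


Formula: P = D1 / (r - g)
Spread: r - g = 0.112 - 0.0279 = 0.0841
Substituting: P = $1.31 / 0.0841
P = $15.58

$15.58


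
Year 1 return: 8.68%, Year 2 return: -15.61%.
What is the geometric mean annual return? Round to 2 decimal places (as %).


Formula: Geometric mean = ((1+r1)*(1+r2))^(1/2) - 1
Product: (1 + 0.0868) * (1 + -0.1561) = 1.0868 * 0.8439 = 0.917151
Square root: 0.917151^0.5 = 0.95768
Geometric mean = 0.95768 - 1 = -0.04232
As percentage: -4.23%

-4.23%


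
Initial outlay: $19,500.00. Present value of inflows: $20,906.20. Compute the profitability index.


Formula: PI = PV(cash flows) / initial investment
Substituting: PI = $20,906.20 / $19,500.00
PI = 1.0721

1.0721


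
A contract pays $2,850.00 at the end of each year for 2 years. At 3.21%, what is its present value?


Formula: PV = PMT * (1 - (1+r)^(-n)) / r
Discount factor: (1 + 0.0321)^(-2) = 0.938764
Bracket: 1 - 0.938764 = 0.061236
PV = $2,850.00 * 0.061236 / 0.0321 = $5,436.84

$5,436.84


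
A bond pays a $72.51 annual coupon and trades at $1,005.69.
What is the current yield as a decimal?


Formula: Current yield = annual coupon / price
Substituting: CY = $72.51 / $1,005.69
CY = 0.0721

0.0721


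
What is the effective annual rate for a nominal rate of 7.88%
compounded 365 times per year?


Formula: EAR = (1 + r/m)^m - 1
Period rate: r/m = 0.0788 / 365 = 0.000216
Compounding: (1 + 0.000216)^365 = 1.081979
EAR = 1.081979 - 1 = 0.081979

0.081979


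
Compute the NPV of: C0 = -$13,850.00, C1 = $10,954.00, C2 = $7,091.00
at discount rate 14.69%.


Formula: NPV = C0 + C1/(1+r) + C2/(1+r)^2
Discount C1: $10,954.00 / (1 + 0.1469) = $9,550.96
Discount C2: $7,091.00 / (1 + 0.1469)^2 = $5,390.84
NPV = -$13,850.00 + $9,550.96 + $5,390.84 = $1,091.80

$1,091.80


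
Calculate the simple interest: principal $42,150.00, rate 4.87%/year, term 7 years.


Formula: I = P * r * t
Substituting: I = $42,150.00 * 0.0487 * 7
Step: I = $42,150.00 * 0.3409
I = $14,368.94

$14,368.94


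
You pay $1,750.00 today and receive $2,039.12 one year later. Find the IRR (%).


Formula: IRR = C1/C0 - 1
Substituting: IRR = $2,039.12 / $1,750.00 - 1
Ratio: 1.165211 - 1 = 0.165211
IRR = 16.5211%

16.5211%


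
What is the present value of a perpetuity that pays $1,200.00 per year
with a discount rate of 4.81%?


Formula: PV = C / r
Substituting: PV = $1,200.00 / 0.0481
PV = $24,948.02

$24,948.02


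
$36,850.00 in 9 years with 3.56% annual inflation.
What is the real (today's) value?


Formula: Real value = nominal / (1 + inflation)^years
Price level: (1 + 0.0356)^9 = 1.370025
Real value = $36,850.00 / 1.370025 = $26,897.33

$26,897.33


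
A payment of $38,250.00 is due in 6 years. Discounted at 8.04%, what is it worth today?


Formula: PV = FV / (1 + r)^n
Substituting: PV = $38,250.00 / (1 + 0.0804)^6
Discount factor: (1.0804)^6 = 1.590404
PV = $38,250.00 / 1.590404 = $24,050.49

$24,050.49


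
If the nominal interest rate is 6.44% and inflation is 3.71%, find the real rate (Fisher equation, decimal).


Formula: (1 + r_real) = (1 + r_nom) / (1 + inflation)
Substituting: (1 + r_real) = 1.0644 / 1.0371
(1 + r_real) = 1.026323
r_real = 1.026323 - 1 = 0.026323

0.026323


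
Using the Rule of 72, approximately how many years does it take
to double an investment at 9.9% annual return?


Formula: Years ≈ 72 / r
Substituting: Years ≈ 72 / 9.9
Years ≈ 7.3

7.3 years


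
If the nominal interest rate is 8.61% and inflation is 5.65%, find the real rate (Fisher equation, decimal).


Formula: (1 + r_real) = (1 + r_nom) / (1 + inflation)
Substituting: (1 + r_real) = 1.0861 / 1.0565
(1 + r_real) = 1.028017
r_real = 1.028017 - 1 = 0.028017

0.028017


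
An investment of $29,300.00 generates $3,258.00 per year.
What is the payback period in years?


Formula: Payback = investment / annual cash flow
Substituting: Payback = $29,300.00 / $3,258.00
Payback = 8.9932 years

8.9932 years


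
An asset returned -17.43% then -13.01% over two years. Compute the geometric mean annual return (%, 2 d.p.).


Formula: Geometric mean = ((1+r1)*(1+r2))^(1/2) - 1
Product: (1 + -0.1743) * (1 + -0.1301) = 0.8257 * 0.8699 = 0.718276
Square root: 0.718276^0.5 = 0.847512
Geometric mean = 0.847512 - 1 = -0.152488
As percentage: -15.25%

-15.25%


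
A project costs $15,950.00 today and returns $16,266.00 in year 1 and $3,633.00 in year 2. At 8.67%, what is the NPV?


Formula: NPV = C0 + C1/(1+r) + C2/(1+r)^2
Discount C1: $16,266.00 / (1 + 0.0867) = $14,968.25
Discount C2: $3,633.00 / (1 + 0.0867)^2 = $3,076.42
NPV = -$15,950.00 + $14,968.25 + $3,076.42 = $2,094.68

$2,094.68


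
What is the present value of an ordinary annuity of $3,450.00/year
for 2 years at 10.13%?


Formula: PV = PMT * (1 - (1+r)^(-n)) / r
Discount factor: (1 + 0.1013)^(-2) = 0.824496
Bracket: 1 - 0.824496 = 0.175504
PV = $3,450.00 * 0.175504 / 0.1013 = $5,977.17

$5,977.17


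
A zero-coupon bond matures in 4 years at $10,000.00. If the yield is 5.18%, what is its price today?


Formula: Price = FV / (1 + r)^n
Substituting: Price = $10,000.00 / (1 + 0.0518)^4
Discount factor: (1.0518)^4 = 1.223863
Price = $10,000.00 / 1.223863 = $8,170.85

$8,170.85


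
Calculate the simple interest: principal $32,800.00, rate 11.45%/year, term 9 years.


Formula: I = P * r * t
Substituting: I = $32,800.00 * 0.1145 * 9
Step: I = $32,800.00 * 1.0305
I = $33,800.40

$33,800.40


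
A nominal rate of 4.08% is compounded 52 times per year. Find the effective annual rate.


Formula: EAR = (1 + r/m)^m - 1
Period rate: r/m = 0.0408 / 52 = 0.000785
Compounding: (1 + 0.000785)^52 = 1.041627
EAR = 1.041627 - 1 = 0.041627

0.041627


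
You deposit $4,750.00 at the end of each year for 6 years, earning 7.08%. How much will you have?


Formula: FV = PMT * ((1+r)^n - 1) / r
Growth factor: (1 + 0.0708)^6 = 1.507475
Numerator: 1.507475 - 1 = 0.507475
FV = $4,750.00 * 0.507475 / 0.0708 = $34,046.71

$34,046.71


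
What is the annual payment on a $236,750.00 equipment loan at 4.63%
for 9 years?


Formula: PMT = PV * r / (1 - (1+r)^(-n))
Denominator: 1 - (1 + 0.0463)^(-9) = 0.334583
Numerator: $236,750.00 * 0.0463 = 10961.525
PMT = 10961.525 / 0.334583 = $32,761.76

$32,761.76


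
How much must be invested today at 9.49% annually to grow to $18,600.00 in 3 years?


Formula: PV = FV / (1 + r)^n
Substituting: PV = $18,600.00 / (1 + 0.0949)^3
Discount factor: (1.0949)^3 = 1.312573
PV = $18,600.00 / 1.312573 = $14,170.64

$14,170.64


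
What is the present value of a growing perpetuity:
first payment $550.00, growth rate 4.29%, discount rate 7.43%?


Formula: PV = C / (r - g)
Spread: r - g = 0.0743 - 0.0429 = 0.0314
Substituting: PV = $550.00 / 0.0314
PV = $17,515.92

$17,515.92


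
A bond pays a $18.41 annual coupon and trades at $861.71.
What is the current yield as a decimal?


Formula: Current yield = annual coupon / price
Substituting: CY = $18.41 / $861.71
CY = 0.021364

0.021364


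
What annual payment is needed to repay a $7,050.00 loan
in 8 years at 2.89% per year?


Formula: PMT = PV * r / (1 - (1+r)^(-n))
Denominator: 1 - (1 + 0.0289)^(-8) = 0.203814
Numerator: $7,050.00 * 0.0289 = 203.745
PMT = 203.745 / 0.203814 = $999.66

$999.66


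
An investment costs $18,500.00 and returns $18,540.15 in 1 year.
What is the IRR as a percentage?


Formula: IRR = C1/C0 - 1
Substituting: IRR = $18,540.15 / $18,500.00 - 1
Ratio: 1.00217 - 1 = 0.00217
IRR = 0.217%

0.217%


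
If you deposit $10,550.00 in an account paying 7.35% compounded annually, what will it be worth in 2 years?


Formula: FV = P * (1 + r)^n
Substituting: FV = $10,550.00 * (1 + 0.0735)^2
Growth factor: (1.0735)^2 = 1.152402
FV = $10,550.00 * 1.152402 = $12,157.84

$12,157.84


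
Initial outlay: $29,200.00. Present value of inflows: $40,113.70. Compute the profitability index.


Formula: PI = PV(cash flows) / initial investment
Substituting: PI = $40,113.70 / $29,200.00
PI = 1.3738

1.3738


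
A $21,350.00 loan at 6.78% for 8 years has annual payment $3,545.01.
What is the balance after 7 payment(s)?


Formula: Balance = PV*(1+r)^k - PMT*((1+r)^k - 1)/r
Growth: (1 + 0.0678)^7 = 1.582812
Accumulated factor: ((1+r)^k - 1)/r = 8.596052
Balance = $21,350.00 * 1.582812 - $3,545.01 * 8.596052
Balance = $3,319.95

$3,319.95


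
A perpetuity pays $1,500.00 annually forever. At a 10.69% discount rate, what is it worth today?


Formula: PV = C / r
Substituting: PV = $1,500.00 / 0.1069
PV = $14,031.81

$14,031.81


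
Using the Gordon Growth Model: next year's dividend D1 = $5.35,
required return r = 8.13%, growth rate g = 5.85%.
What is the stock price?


Formula: P = D1 / (r - g)
Spread: r - g = 0.0813 - 0.0585 = 0.0228
Substituting: P = $5.35 / 0.0228
P = $234.65

$234.65


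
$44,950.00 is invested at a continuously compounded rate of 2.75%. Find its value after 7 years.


Formula: FV = P * e^(r*t)
Exponent: r*t = 0.0275 * 7 = 0.1925
e^(0.1925) = 1.212277
FV = $44,950.00 * 1.212277 = $54,491.83

$54,491.83


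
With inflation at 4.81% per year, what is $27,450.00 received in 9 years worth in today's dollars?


Formula: Real value = nominal / (1 + inflation)^years
Price level: (1 + 0.0481)^9 = 1.526246
Real value = $27,450.00 / 1.526246 = $17,985.31

$17,985.31


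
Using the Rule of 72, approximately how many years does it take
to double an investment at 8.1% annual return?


Formula: Years ≈ 72 / r
Substituting: Years ≈ 72 / 8.1
Years ≈ 8.9

8.9 years


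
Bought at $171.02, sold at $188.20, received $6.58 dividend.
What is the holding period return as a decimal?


Formula: HPR = (P1 - P0 + D) / P0
Gain: $188.20 - $171.02 + $6.58 = $23.76
HPR = $23.76 / $171.02 = 0.1389

0.1389


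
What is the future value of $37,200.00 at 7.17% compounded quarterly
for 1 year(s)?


Formula: FV = P * (1 + r/m)^(m*t)
Period rate: r/m = 0.0717 / 4 = 0.017925
Total periods: m*t = 4 * 1 = 4
Growth factor: (1 + 0.017925)^4 = 1.073651
FV = $37,200.00 * 1.073651 = $39,939.82

$39,939.82


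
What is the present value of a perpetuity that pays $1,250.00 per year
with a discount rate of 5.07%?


Formula: PV = C / r
Substituting: PV = $1,250.00 / 0.0507
PV = $24,654.83

$24,654.83


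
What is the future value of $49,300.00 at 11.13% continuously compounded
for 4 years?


Formula: FV = P * e^(r*t)
Exponent: r*t = 0.1113 * 4 = 0.4452
e^(0.4452) = 1.560802
FV = $49,300.00 * 1.560802 = $76,947.55

$76,947.55


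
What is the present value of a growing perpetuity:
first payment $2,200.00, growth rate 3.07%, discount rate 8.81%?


Formula: PV = C / (r - g)
Spread: r - g = 0.0881 - 0.0307 = 0.0574
Substituting: PV = $2,200.00 / 0.0574
PV = $38,327.53

$38,327.53


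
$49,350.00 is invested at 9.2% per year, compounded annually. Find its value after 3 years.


Formula: FV = P * (1 + r)^n
Substituting: FV = $49,350.00 * (1 + 0.092)^3
Growth factor: (1.092)^3 = 1.302171
FV = $49,350.00 * 1.302171 = $64,262.12

$64,262.12


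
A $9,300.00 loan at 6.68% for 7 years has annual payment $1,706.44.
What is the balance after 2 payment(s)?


Formula: Balance = PV*(1+r)^k - PMT*((1+r)^k - 1)/r
Growth: (1 + 0.0668)^2 = 1.138062
Accumulated factor: ((1+r)^k - 1)/r = 2.0668
Balance = $9,300.00 * 1.138062 - $1,706.44 * 2.0668
Balance = $7,057.11

$7,057.11


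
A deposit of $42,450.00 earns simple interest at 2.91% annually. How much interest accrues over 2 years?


Formula: I = P * r * t
Substituting: I = $42,450.00 * 0.0291 * 2
Step: I = $42,450.00 * 0.0582
I = $2,470.59

$2,470.59


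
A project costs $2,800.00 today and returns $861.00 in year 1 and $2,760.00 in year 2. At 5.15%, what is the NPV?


Formula: NPV = C0 + C1/(1+r) + C2/(1+r)^2
Discount C1: $861.00 / (1 + 0.0515) = $818.83
Discount C2: $2,760.00 / (1 + 0.0515)^2 = $2,496.26
NPV = -$2,800.00 + $818.83 + $2,496.26 = $515.09

$515.09


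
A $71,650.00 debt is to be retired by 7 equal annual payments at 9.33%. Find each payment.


Formula: PMT = PV * r / (1 - (1+r)^(-n))
Denominator: 1 - (1 + 0.0933)^(-7) = 0.46442
Numerator: $71,650.00 * 0.0933 = 6684.945
PMT = 6684.945 / 0.46442 = $14,394.19

$14,394.19


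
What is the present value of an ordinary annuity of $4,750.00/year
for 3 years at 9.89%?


Formula: PV = PMT * (1 - (1+r)^(-n)) / r
Discount factor: (1 + 0.0989)^(-3) = 0.753573
Bracket: 1 - 0.753573 = 0.246427
PV = $4,750.00 * 0.246427 / 0.0989 = $11,835.46

$11,835.46


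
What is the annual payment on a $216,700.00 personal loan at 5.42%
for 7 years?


Formula: PMT = PV * r / (1 - (1+r)^(-n))
Denominator: 1 - (1 + 0.0542)^(-7) = 0.308903
Numerator: $216,700.00 * 0.0542 = 11745.14
PMT = 11745.14 / 0.308903 = $38,022.08

$38,022.08


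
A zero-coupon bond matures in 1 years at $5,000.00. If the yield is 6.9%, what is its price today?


Formula: Price = FV / (1 + r)^n
Substituting: Price = $5,000.00 / (1 + 0.069)^1
Discount factor: (1.069)^1 = 1.069
Price = $5,000.00 / 1.069 = $4,677.27

$4,677.27


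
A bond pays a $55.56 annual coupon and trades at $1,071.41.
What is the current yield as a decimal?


Formula: Current yield = annual coupon / price
Substituting: CY = $55.56 / $1,071.41
CY = 0.051857

0.051857


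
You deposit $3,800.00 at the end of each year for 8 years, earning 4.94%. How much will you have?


Formula: FV = PMT * ((1+r)^n - 1) / r
Growth factor: (1 + 0.0494)^8 = 1.470715
Numerator: 1.470715 - 1 = 0.470715
FV = $3,800.00 * 0.470715 / 0.0494 = $36,208.83

$36,208.83


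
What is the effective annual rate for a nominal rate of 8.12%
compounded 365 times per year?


Formula: EAR = (1 + r/m)^m - 1
Period rate: r/m = 0.0812 / 365 = 0.000222
Compounding: (1 + 0.000222)^365 = 1.084578
EAR = 1.084578 - 1 = 0.084578

0.084578


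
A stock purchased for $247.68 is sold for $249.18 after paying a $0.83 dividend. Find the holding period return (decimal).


Formula: HPR = (P1 - P0 + D) / P0
Gain: $249.18 - $247.68 + $0.83 = $2.33
HPR = $2.33 / $247.68 = 0.0094

0.0094


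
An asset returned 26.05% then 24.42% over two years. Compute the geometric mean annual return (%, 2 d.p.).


Formula: Geometric mean = ((1+r1)*(1+r2))^(1/2) - 1
Product: (1 + 0.2605) * (1 + 0.2442) = 1.2605 * 1.2442 = 1.568314
Square root: 1.568314^0.5 = 1.252323
Geometric mean = 1.252323 - 1 = 0.252323
As percentage: 25.23%

25.23%


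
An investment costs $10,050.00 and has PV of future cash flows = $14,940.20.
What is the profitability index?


Formula: PI = PV(cash flows) / initial investment
Substituting: PI = $14,940.20 / $10,050.00
PI = 1.4866

1.4866


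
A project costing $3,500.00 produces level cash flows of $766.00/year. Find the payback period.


Formula: Payback = investment / annual cash flow
Substituting: Payback = $3,500.00 / $766.00
Payback = 4.5692 years

4.5692 years


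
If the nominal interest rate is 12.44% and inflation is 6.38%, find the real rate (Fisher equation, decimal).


Formula: (1 + r_real) = (1 + r_nom) / (1 + inflation)
Substituting: (1 + r_real) = 1.1244 / 1.0638
(1 + r_real) = 1.056966
r_real = 1.056966 - 1 = 0.056966

0.056966


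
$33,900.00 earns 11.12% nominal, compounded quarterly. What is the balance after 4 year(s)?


Formula: FV = P * (1 + r/m)^(m*t)
Period rate: r/m = 0.1112 / 4 = 0.0278
Total periods: m*t = 4 * 4 = 16
Growth factor: (1 + 0.0278)^16 = 1.550736
FV = $33,900.00 * 1.550736 = $52,569.94

$52,569.94


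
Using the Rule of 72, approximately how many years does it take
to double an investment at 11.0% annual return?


Formula: Years ≈ 72 / r
Substituting: Years ≈ 72 / 11.0
Years ≈ 6.5

6.5 years


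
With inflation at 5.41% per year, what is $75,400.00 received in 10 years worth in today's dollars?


Formula: Real value = nominal / (1 + inflation)^years
Price level: (1 + 0.0541)^10 = 1.693628
Real value = $75,400.00 / 1.693628 = $44,519.80

$44,519.80


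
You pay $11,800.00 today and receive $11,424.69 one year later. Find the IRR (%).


Formula: IRR = C1/C0 - 1
Substituting: IRR = $11,424.69 / $11,800.00 - 1
Ratio: 0.968194 - 1 = -0.031806
IRR = -3.1806%

-3.1806%


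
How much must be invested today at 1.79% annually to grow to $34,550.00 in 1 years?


Formula: PV = FV / (1 + r)^n
Substituting: PV = $34,550.00 / (1 + 0.0179)^1
Discount factor: (1.0179)^1 = 1.0179
PV = $34,550.00 / 1.0179 = $33,942.43

$33,942.43


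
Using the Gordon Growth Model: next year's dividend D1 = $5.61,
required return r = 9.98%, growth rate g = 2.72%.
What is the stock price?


Formula: P = D1 / (r - g)
Spread: r - g = 0.0998 - 0.0272 = 0.0726
Substituting: P = $5.61 / 0.0726
P = $77.27

$77.27


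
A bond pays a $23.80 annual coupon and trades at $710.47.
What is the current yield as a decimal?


Formula: Current yield = annual coupon / price
Substituting: CY = $23.80 / $710.47
CY = 0.033499

0.033499


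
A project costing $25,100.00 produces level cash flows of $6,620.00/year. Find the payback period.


Formula: Payback = investment / annual cash flow
Substituting: Payback = $25,100.00 / $6,620.00
Payback = 3.7915 years

3.7915 years


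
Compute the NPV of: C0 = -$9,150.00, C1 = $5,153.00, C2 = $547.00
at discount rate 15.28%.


Formula: NPV = C0 + C1/(1+r) + C2/(1+r)^2
Discount C1: $5,153.00 / (1 + 0.1528) = $4,469.99
Discount C2: $547.00 / (1 + 0.1528)^2 = $411.60
NPV = -$9,150.00 + $4,469.99 + $411.60 = -$4,268.41

-$4,268.41


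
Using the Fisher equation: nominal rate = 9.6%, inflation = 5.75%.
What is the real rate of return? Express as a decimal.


Formula: (1 + r_real) = (1 + r_nom) / (1 + inflation)
Substituting: (1 + r_real) = 1.096 / 1.0575
(1 + r_real) = 1.036407
r_real = 1.036407 - 1 = 0.036407

0.036407


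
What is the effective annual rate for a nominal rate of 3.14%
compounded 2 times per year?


Formula: EAR = (1 + r/m)^m - 1
Period rate: r/m = 0.0314 / 2 = 0.0157
Compounding: (1 + 0.0157)^2 = 1.031646
EAR = 1.031646 - 1 = 0.031646

0.031646


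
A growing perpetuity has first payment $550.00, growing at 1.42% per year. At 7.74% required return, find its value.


Formula: PV = C / (r - g)
Spread: r - g = 0.0774 - 0.0142 = 0.0632
Substituting: PV = $550.00 / 0.0632
PV = $8,702.53

$8,702.53


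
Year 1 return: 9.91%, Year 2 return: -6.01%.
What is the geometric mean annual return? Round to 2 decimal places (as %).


Formula: Geometric mean = ((1+r1)*(1+r2))^(1/2) - 1
Product: (1 + 0.0991) * (1 + -0.0601) = 1.0991 * 0.9399 = 1.033044
Square root: 1.033044^0.5 = 1.016388
Geometric mean = 1.016388 - 1 = 0.016388
As percentage: 1.64%

1.64%


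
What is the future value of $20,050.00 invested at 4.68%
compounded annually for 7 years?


Formula: FV = P * (1 + r)^n
Substituting: FV = $20,050.00 * (1 + 0.0468)^7
Growth factor: (1.0468)^7 = 1.377355
FV = $20,050.00 * 1.377355 = $27,615.97

$27,615.97


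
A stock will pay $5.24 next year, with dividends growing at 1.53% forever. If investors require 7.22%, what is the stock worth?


Formula: P = D1 / (r - g)
Spread: r - g = 0.0722 - 0.0153 = 0.0569
Substituting: P = $5.24 / 0.0569
P = $92.09

$92.09


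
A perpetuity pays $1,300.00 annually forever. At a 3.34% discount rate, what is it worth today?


Formula: PV = C / r
Substituting: PV = $1,300.00 / 0.0334
PV = $38,922.16

$38,922.16


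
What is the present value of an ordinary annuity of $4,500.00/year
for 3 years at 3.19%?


Formula: PV = PMT * (1 - (1+r)^(-n)) / r
Discount factor: (1 + 0.0319)^(-3) = 0.910096
Bracket: 1 - 0.910096 = 0.089904
PV = $4,500.00 * 0.089904 / 0.0319 = $12,682.40

$12,682.40


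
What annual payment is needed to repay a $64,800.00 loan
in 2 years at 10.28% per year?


Formula: PMT = PV * r / (1 - (1+r)^(-n))
Denominator: 1 - (1 + 0.1028)^(-2) = 0.177745
Numerator: $64,800.00 * 0.1028 = 6661.44
PMT = 6661.44 / 0.177745 = $37,477.49

$37,477.49


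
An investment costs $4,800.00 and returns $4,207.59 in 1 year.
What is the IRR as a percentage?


Formula: IRR = C1/C0 - 1
Substituting: IRR = $4,207.59 / $4,800.00 - 1
Ratio: 0.876581 - 1 = -0.123419
IRR = -12.3419%

-12.3419%


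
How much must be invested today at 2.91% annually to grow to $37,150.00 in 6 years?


Formula: PV = FV / (1 + r)^n
Substituting: PV = $37,150.00 / (1 + 0.0291)^6
Discount factor: (1.0291)^6 = 1.187806
PV = $37,150.00 / 1.187806 = $31,276.15

$31,276.15


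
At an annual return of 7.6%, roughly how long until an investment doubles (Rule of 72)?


Formula: Years ≈ 72 / r
Substituting: Years ≈ 72 / 7.6
Years ≈ 9.5

9.5 years


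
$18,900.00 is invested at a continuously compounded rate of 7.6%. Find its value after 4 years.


Formula: FV = P * e^(r*t)
Exponent: r*t = 0.076 * 4 = 0.304
e^(0.304) = 1.355269
FV = $18,900.00 * 1.355269 = $25,614.59

$25,614.59


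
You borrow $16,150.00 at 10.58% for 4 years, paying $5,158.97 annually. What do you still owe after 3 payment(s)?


Formula: Balance = PV*(1+r)^k - PMT*((1+r)^k - 1)/r
Growth: (1 + 0.1058)^3 = 1.352165
Accumulated factor: ((1+r)^k - 1)/r = 3.328594
Balance = $16,150.00 * 1.352165 - $5,158.97 * 3.328594
Balance = $4,665.35

$4,665.35


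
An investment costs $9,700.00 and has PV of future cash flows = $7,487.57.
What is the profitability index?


Formula: PI = PV(cash flows) / initial investment
Substituting: PI = $7,487.57 / $9,700.00
PI = 0.7719

0.7719


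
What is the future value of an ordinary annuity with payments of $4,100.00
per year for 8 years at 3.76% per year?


Formula: FV = PMT * ((1+r)^n - 1) / r
Growth factor: (1 + 0.0376)^8 = 1.343506
Numerator: 1.343506 - 1 = 0.343506
FV = $4,100.00 * 0.343506 / 0.0376 = $37,456.80

$37,456.80


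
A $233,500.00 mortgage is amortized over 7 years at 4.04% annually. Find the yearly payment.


Formula: PMT = PV * r / (1 - (1+r)^(-n))
Denominator: 1 - (1 + 0.0404)^(-7) = 0.242125
Numerator: $233,500.00 * 0.0404 = 9433.4
PMT = 9433.4 / 0.242125 = $38,960.87

$38,960.87


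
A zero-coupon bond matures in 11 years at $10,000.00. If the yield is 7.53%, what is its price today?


Formula: Price = FV / (1 + r)^n
Substituting: Price = $10,000.00 / (1 + 0.0753)^11
Discount factor: (1.0753)^11 = 2.22242
Price = $10,000.00 / 2.22242 = $4,499.60

$4,499.60


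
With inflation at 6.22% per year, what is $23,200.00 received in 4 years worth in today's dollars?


Formula: Real value = nominal / (1 + inflation)^years
Price level: (1 + 0.0622)^4 = 1.272991
Real value = $23,200.00 / 1.272991 = $18,224.80

$18,224.80


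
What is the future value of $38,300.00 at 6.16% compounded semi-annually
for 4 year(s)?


Formula: FV = P * (1 + r/m)^(m*t)
Period rate: r/m = 0.0616 / 2 = 0.0308
Total periods: m*t = 2 * 4 = 8
Growth factor: (1 + 0.0308)^8 = 1.274663
FV = $38,300.00 * 1.274663 = $48,819.58

$48,819.58


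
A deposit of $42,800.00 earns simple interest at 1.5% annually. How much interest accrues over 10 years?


Formula: I = P * r * t
Substituting: I = $42,800.00 * 0.015 * 10
Step: I = $42,800.00 * 0.15
I = $6,420.00

$6,420.00


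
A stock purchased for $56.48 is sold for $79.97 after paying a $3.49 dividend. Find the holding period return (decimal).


Formula: HPR = (P1 - P0 + D) / P0
Gain: $79.97 - $56.48 + $3.49 = $26.98
HPR = $26.98 / $56.48 = 0.4777

0.4777


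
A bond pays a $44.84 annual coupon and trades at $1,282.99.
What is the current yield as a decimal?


Formula: Current yield = annual coupon / price
Substituting: CY = $44.84 / $1,282.99
CY = 0.03495

0.03495


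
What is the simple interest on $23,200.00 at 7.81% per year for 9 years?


Formula: I = P * r * t
Substituting: I = $23,200.00 * 0.0781 * 9
Step: I = $23,200.00 * 0.7029
I = $16,307.28

$16,307.28


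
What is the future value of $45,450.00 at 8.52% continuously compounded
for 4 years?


Formula: FV = P * e^(r*t)
Exponent: r*t = 0.0852 * 4 = 0.3408
e^(0.3408) = 1.406072
FV = $45,450.00 * 1.406072 = $63,905.97

$63,905.97


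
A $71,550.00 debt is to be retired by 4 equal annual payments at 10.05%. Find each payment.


Formula: PMT = PV * r / (1 - (1+r)^(-n))
Denominator: 1 - (1 + 0.1005)^(-4) = 0.318227
Numerator: $71,550.00 * 0.1005 = 7190.775
PMT = 7190.775 / 0.318227 = $22,596.37

$22,596.37


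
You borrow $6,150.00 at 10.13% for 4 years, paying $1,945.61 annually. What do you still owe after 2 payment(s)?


Formula: Balance = PV*(1+r)^k - PMT*((1+r)^k - 1)/r
Growth: (1 + 0.1013)^2 = 1.212862
Accumulated factor: ((1+r)^k - 1)/r = 2.1013
Balance = $6,150.00 * 1.212862 - $1,945.61 * 2.1013
Balance = $3,370.79

$3,370.79


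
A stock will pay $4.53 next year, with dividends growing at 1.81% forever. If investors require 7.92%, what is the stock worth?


Formula: P = D1 / (r - g)
Spread: r - g = 0.0792 - 0.0181 = 0.0611
Substituting: P = $4.53 / 0.0611
P = $74.14

$74.14


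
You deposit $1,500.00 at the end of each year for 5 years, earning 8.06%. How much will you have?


Formula: FV = PMT * ((1+r)^n - 1) / r
Growth factor: (1 + 0.0806)^5 = 1.473414
Numerator: 1.473414 - 1 = 0.473414
FV = $1,500.00 * 0.473414 / 0.0806 = $8,810.44

$8,810.44


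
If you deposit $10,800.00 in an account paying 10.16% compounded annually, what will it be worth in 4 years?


Formula: FV = P * (1 + r)^n
Substituting: FV = $10,800.00 * (1 + 0.1016)^4
Growth factor: (1.1016)^4 = 1.472637
FV = $10,800.00 * 1.472637 = $15,904.48

$15,904.48


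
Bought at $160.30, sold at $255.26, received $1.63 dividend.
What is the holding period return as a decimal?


Formula: HPR = (P1 - P0 + D) / P0
Gain: $255.26 - $160.30 + $1.63 = $96.59
HPR = $96.59 / $160.30 = 0.6026

0.6026


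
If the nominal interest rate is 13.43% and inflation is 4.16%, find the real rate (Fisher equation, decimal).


Formula: (1 + r_real) = (1 + r_nom) / (1 + inflation)
Substituting: (1 + r_real) = 1.1343 / 1.0416
(1 + r_real) = 1.088998
r_real = 1.088998 - 1 = 0.088998

0.088998


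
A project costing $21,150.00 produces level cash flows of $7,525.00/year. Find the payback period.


Formula: Payback = investment / annual cash flow
Substituting: Payback = $21,150.00 / $7,525.00
Payback = 2.8106 years

2.8106 years


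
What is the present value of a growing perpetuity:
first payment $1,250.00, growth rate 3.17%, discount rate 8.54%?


Formula: PV = C / (r - g)
Spread: r - g = 0.0854 - 0.0317 = 0.0537
Substituting: PV = $1,250.00 / 0.0537
PV = $23,277.47

$23,277.47


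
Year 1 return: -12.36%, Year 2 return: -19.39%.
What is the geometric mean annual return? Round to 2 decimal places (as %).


Formula: Geometric mean = ((1+r1)*(1+r2))^(1/2) - 1
Product: (1 + -0.1236) * (1 + -0.1939) = 0.8764 * 0.8061 = 0.706466
Square root: 0.706466^0.5 = 0.840515
Geometric mean = 0.840515 - 1 = -0.159485
As percentage: -15.95%

-15.95%


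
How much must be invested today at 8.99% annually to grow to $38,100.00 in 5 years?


Formula: PV = FV / (1 + r)^n
Substituting: PV = $38,100.00 / (1 + 0.0899)^5
Discount factor: (1.0899)^5 = 1.537918
PV = $38,100.00 / 1.537918 = $24,773.75

$24,773.75


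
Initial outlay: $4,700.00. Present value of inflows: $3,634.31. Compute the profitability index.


Formula: PI = PV(cash flows) / initial investment
Substituting: PI = $3,634.31 / $4,700.00
PI = 0.7733

0.7733


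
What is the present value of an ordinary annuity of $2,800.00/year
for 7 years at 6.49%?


Formula: PV = PMT * (1 - (1+r)^(-n)) / r
Discount factor: (1 + 0.0649)^(-7) = 0.643929
Bracket: 1 - 0.643929 = 0.356071
PV = $2,800.00 * 0.356071 / 0.0649 = $15,362.06

$15,362.06


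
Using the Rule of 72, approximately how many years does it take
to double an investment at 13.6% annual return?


Formula: Years ≈ 72 / r
Substituting: Years ≈ 72 / 13.6
Years ≈ 5.3

5.3 years


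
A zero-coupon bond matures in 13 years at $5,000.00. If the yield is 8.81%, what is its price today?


Formula: Price = FV / (1 + r)^n
Substituting: Price = $5,000.00 / (1 + 0.0881)^13
Discount factor: (1.0881)^13 = 2.997054
Price = $5,000.00 / 2.997054 = $1,668.31

$1,668.31


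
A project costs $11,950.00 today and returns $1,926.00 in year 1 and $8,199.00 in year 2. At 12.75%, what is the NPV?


Formula: NPV = C0 + C1/(1+r) + C2/(1+r)^2
Discount C1: $1,926.00 / (1 + 0.1275) = $1,708.20
Discount C2: $8,199.00 / (1 + 0.1275)^2 = $6,449.53
NPV = -$11,950.00 + $1,708.20 + $6,449.53 = -$3,792.27

-$3,792.27


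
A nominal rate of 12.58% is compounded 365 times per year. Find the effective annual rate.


Formula: EAR = (1 + r/m)^m - 1
Period rate: r/m = 0.1258 / 365 = 0.000345
Compounding: (1 + 0.000345)^365 = 1.134031
EAR = 1.134031 - 1 = 0.134031

0.134031


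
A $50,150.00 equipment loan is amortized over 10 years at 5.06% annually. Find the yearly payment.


Formula: PMT = PV * r / (1 - (1+r)^(-n))
Denominator: 1 - (1 + 0.0506)^(-10) = 0.389584
Numerator: $50,150.00 * 0.0506 = 2537.59
PMT = 2537.59 / 0.389584 = $6,513.59

$6,513.59


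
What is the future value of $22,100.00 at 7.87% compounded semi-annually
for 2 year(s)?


Formula: FV = P * (1 + r/m)^(m*t)
Period rate: r/m = 0.0787 / 2 = 0.03935
Total periods: m*t = 2 * 2 = 4
Growth factor: (1 + 0.03935)^4 = 1.166937
FV = $22,100.00 * 1.166937 = $25,789.30

$25,789.30


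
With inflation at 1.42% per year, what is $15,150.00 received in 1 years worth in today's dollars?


Formula: Real value = nominal / (1 + inflation)^years
Price level: (1 + 0.0142)^1 = 1.0142
Real value = $15,150.00 / 1.0142 = $14,937.88

$14,937.88


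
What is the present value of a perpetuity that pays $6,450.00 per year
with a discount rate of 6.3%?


Formula: PV = C / r
Substituting: PV = $6,450.00 / 0.063
PV = $102,380.95

$102,380.95


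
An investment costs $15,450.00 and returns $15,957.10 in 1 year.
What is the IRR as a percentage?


Formula: IRR = C1/C0 - 1
Substituting: IRR = $15,957.10 / $15,450.00 - 1
Ratio: 1.032822 - 1 = 0.032822
IRR = 3.2822%

3.2822%


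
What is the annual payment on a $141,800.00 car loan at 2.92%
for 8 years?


Formula: PMT = PV * r / (1 - (1+r)^(-n))
Denominator: 1 - (1 + 0.0292)^(-8) = 0.205669
Numerator: $141,800.00 * 0.0292 = 4140.56
PMT = 4140.56 / 0.205669 = $20,132.20

$20,132.20


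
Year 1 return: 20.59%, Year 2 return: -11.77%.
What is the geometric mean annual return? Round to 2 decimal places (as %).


Formula: Geometric mean = ((1+r1)*(1+r2))^(1/2) - 1
Product: (1 + 0.2059) * (1 + -0.1177) = 1.2059 * 0.8823 = 1.063966
Square root: 1.063966^0.5 = 1.031487
Geometric mean = 1.031487 - 1 = 0.031487
As percentage: 3.15%

3.15%


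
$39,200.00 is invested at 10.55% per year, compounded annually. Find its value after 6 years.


Formula: FV = P * (1 + r)^n
Substituting: FV = $39,200.00 * (1 + 0.1055)^6
Growth factor: (1.1055)^6 = 1.825377
FV = $39,200.00 * 1.825377 = $71,554.76

$71,554.76


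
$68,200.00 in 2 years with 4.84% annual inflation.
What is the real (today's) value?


Formula: Real value = nominal / (1 + inflation)^years
Price level: (1 + 0.0484)^2 = 1.099143
Real value = $68,200.00 / 1.099143 = $62,048.37

$62,048.37


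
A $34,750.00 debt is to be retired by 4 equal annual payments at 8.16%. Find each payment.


Formula: PMT = PV * r / (1 - (1+r)^(-n))
Denominator: 1 - (1 + 0.0816)^(-4) = 0.26931
Numerator: $34,750.00 * 0.0816 = 2835.6
PMT = 2835.6 / 0.26931 = $10,529.14

$10,529.14


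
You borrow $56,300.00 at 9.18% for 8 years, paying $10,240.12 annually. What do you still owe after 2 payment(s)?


Formula: Balance = PV*(1+r)^k - PMT*((1+r)^k - 1)/r
Growth: (1 + 0.0918)^2 = 1.192027
Accumulated factor: ((1+r)^k - 1)/r = 2.0918
Balance = $56,300.00 * 1.192027 - $10,240.12 * 2.0918
Balance = $45,690.85

$45,690.85


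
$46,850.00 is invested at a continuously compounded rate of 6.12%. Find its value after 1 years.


Formula: FV = P * e^(r*t)
Exponent: r*t = 0.0612 * 1 = 0.0612
e^(0.0612) = 1.063112
FV = $46,850.00 * 1.063112 = $49,806.77

$49,806.77


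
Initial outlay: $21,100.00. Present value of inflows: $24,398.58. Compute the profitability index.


Formula: PI = PV(cash flows) / initial investment
Substituting: PI = $24,398.58 / $21,100.00
PI = 1.1563

1.1563


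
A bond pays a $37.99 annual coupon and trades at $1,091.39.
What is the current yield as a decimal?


Formula: Current yield = annual coupon / price
Substituting: CY = $37.99 / $1,091.39
CY = 0.034809

0.034809


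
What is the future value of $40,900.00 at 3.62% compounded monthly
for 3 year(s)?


Formula: FV = P * (1 + r/m)^(m*t)
Period rate: r/m = 0.0362 / 12 = 0.003017
Total periods: m*t = 12 * 3 = 36
Growth factor: (1 + 0.003017)^36 = 1.114534
FV = $40,900.00 * 1.114534 = $45,584.45

$45,584.45


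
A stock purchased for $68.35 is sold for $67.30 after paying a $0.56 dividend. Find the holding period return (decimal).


Formula: HPR = (P1 - P0 + D) / P0
Gain: $67.30 - $68.35 + $0.56 = -$0.49
HPR = -$0.49 / $68.35 = -0.0072

-0.0072


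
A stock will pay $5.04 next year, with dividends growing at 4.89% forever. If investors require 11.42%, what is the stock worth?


Formula: P = D1 / (r - g)
Spread: r - g = 0.1142 - 0.0489 = 0.0653
Substituting: P = $5.04 / 0.0653
P = $77.18

$77.18


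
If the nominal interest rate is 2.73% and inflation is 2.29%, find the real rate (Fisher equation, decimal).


Formula: (1 + r_real) = (1 + r_nom) / (1 + inflation)
Substituting: (1 + r_real) = 1.0273 / 1.0229
(1 + r_real) = 1.004301
r_real = 1.004301 - 1 = 0.004301

0.004301


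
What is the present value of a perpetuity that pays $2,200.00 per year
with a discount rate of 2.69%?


Formula: PV = C / r
Substituting: PV = $2,200.00 / 0.0269
PV = $81,784.39

$81,784.39


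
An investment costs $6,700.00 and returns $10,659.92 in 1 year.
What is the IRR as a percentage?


Formula: IRR = C1/C0 - 1
Substituting: IRR = $10,659.92 / $6,700.00 - 1
Ratio: 1.591033 - 1 = 0.591033
IRR = 59.1033%

59.1033%


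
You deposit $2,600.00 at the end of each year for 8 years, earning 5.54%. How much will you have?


Formula: FV = PMT * ((1+r)^n - 1) / r
Growth factor: (1 + 0.0554)^8 = 1.539348
Numerator: 1.539348 - 1 = 0.539348
FV = $2,600.00 * 0.539348 / 0.0554 = $25,312.35

$25,312.35


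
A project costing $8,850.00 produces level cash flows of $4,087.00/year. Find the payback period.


Formula: Payback = investment / annual cash flow
Substituting: Payback = $8,850.00 / $4,087.00
Payback = 2.1654 years

2.1654 years


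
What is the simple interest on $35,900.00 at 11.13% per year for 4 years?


Formula: I = P * r * t
Substituting: I = $35,900.00 * 0.1113 * 4
Step: I = $35,900.00 * 0.4452
I = $15,982.68

$15,982.68


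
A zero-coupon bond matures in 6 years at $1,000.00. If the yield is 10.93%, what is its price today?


Formula: Price = FV / (1 + r)^n
Substituting: Price = $1,000.00 / (1 + 0.1093)^6
Discount factor: (1.1093)^6 = 1.863348
Price = $1,000.00 / 1.863348 = $536.67

$536.67


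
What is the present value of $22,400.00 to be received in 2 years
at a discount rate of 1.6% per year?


Formula: PV = FV / (1 + r)^n
Substituting: PV = $22,400.00 / (1 + 0.016)^2
Discount factor: (1.016)^2 = 1.032256
PV = $22,400.00 / 1.032256 = $21,700.04

$21,700.04


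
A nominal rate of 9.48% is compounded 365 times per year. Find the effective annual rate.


Formula: EAR = (1 + r/m)^m - 1
Period rate: r/m = 0.0948 / 365 = 0.00026
Compounding: (1 + 0.00026)^365 = 1.099425
EAR = 1.099425 - 1 = 0.099425

0.099425


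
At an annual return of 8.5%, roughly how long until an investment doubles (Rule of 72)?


Formula: Years ≈ 72 / r
Substituting: Years ≈ 72 / 8.5
Years ≈ 8.5

8.5 years


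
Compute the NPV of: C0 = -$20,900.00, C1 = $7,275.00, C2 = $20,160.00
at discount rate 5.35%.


Formula: NPV = C0 + C1/(1+r) + C2/(1+r)^2
Discount C1: $7,275.00 / (1 + 0.0535) = $6,905.55
Discount C2: $20,160.00 / (1 + 0.0535)^2 = $18,164.42
NPV = -$20,900.00 + $6,905.55 + $18,164.42 = $4,169.97

$4,169.97


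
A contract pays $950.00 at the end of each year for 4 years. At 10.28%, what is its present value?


Formula: PV = PMT * (1 - (1+r)^(-n)) / r
Discount factor: (1 + 0.1028)^(-4) = 0.676103
Bracket: 1 - 0.676103 = 0.323897
PV = $950.00 * 0.323897 / 0.1028 = $2,993.21

$2,993.21


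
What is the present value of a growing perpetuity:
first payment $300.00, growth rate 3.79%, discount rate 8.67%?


Formula: PV = C / (r - g)
Spread: r - g = 0.0867 - 0.0379 = 0.0488
Substituting: PV = $300.00 / 0.0488
PV = $6,147.54

$6,147.54


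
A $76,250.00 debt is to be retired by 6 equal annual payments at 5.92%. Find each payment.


Formula: PMT = PV * r / (1 - (1+r)^(-n))
Denominator: 1 - (1 + 0.0592)^(-6) = 0.291839
Numerator: $76,250.00 * 0.0592 = 4514.0
PMT = 4514.0 / 0.291839 = $15,467.45

$15,467.45


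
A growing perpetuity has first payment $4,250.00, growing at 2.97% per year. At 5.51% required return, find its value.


Formula: PV = C / (r - g)
Spread: r - g = 0.0551 - 0.0297 = 0.0254
Substituting: PV = $4,250.00 / 0.0254
PV = $167,322.83

$167,322.83


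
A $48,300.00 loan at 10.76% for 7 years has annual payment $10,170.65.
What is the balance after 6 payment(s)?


Formula: Balance = PV*(1+r)^k - PMT*((1+r)^k - 1)/r
Growth: (1 + 0.1076)^6 = 1.84628
Accumulated factor: ((1+r)^k - 1)/r = 7.86506
Balance = $48,300.00 * 1.84628 - $10,170.65 * 7.86506
Balance = $9,182.57

$9,182.57


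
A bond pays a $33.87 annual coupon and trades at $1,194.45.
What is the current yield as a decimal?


Formula: Current yield = annual coupon / price
Substituting: CY = $33.87 / $1,194.45
CY = 0.028356

0.028356


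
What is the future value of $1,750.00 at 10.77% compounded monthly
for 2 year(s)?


Formula: FV = P * (1 + r/m)^(m*t)
Period rate: r/m = 0.1077 / 12 = 0.008975
Total periods: m*t = 12 * 2 = 24
Growth factor: (1 + 0.008975)^24 = 1.239167
FV = $1,750.00 * 1.239167 = $2,168.54

$2,168.54


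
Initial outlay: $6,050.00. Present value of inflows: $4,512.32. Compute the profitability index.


Formula: PI = PV(cash flows) / initial investment
Substituting: PI = $4,512.32 / $6,050.00
PI = 0.7458

0.7458


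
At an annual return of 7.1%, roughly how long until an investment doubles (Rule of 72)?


Formula: Years ≈ 72 / r
Substituting: Years ≈ 72 / 7.1
Years ≈ 10.1

10.1 years


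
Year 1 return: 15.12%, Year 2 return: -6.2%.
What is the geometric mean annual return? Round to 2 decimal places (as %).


Formula: Geometric mean = ((1+r1)*(1+r2))^(1/2) - 1
Product: (1 + 0.1512) * (1 + -0.062) = 1.1512 * 0.938 = 1.079826
Square root: 1.079826^0.5 = 1.039147
Geometric mean = 1.039147 - 1 = 0.039147
As percentage: 3.91%

3.91%
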